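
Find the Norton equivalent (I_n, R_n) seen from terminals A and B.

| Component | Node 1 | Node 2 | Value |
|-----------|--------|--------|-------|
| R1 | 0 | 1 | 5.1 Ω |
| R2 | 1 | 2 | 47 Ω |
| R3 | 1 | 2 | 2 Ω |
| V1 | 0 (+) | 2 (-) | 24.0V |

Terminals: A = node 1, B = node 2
Find the Thévenin equivalent first; then I_n = V_th/R_th and R_n = R_th.
Step 1 — V_th is the open-circuit voltage V_A - V_B (nothing connected across the terminals).
Nodal analysis, taking node 2 as the 0 V reference.
Source V1 fixes V_0 = 24 V.
KCL at each unknown node (sum of currents leaving = 0; resistances in Ω):
  Node 1: (V_1 - 24)/5.1 + (V_1 - 0)/47 + (V_1 - 0)/2 = 0
Collecting terms: 0.7174 × V_1 = 4.706  =>  V_1 = 6.56 V
V_th = V_1 - V_2 = 6.56 - 0 = 6.56 V
Step 2 — R_th: zero the source — replace V1 by a short circuit (node 2 merges into node 0) — and find the resistance seen between A (node 1) and B (node 0).
Reduce the network between node 1 (A) and node 0 (B) by series/parallel combination:
  Rp1 = R1 ‖ R2 ‖ R3 (parallel, all between nodes 0 and 1) = 1/(1/5.1 + 1/47 + 1/2) = 1.394 Ω
R_th = 1.394 Ω
I_n = V_th/R_th = 6.56/1.394 = 4.706 A, and R_n = R_th = 1.394 Ω

Final answer: I_n = 4.706 A, R_n = 1.394 Ω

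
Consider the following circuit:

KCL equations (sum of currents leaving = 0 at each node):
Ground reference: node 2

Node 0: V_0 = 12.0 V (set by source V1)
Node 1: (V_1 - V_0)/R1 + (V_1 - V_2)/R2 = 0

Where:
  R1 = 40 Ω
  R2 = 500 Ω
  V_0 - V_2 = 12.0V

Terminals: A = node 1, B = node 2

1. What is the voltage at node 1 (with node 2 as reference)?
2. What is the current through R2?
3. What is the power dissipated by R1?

Nodal analysis, taking node 2 as the 0 V reference.
Source V1 fixes V_0 = 12 V.
KCL at each unknown node (sum of currents leaving = 0; resistances in Ω):
  Node 1: (V_1 - 12)/40 + (V_1 - 0)/500 = 0
Collecting terms: 0.027 × V_1 = 0.3  =>  V_1 = 11.11 V
Part 1:
  Read off the nodal solution: V_1 = 11.11 V
Part 2:
  I_R2 = (V_1 - V_2)/R2 = (11.11 - 0)/500 = 0.02222 A
  Magnitude: I_R2 = 0.02222 A
Part 3:
  I_R1 = (V_0 - V_1)/R1 = (12 - 11.11)/40 = 0.02222 A
  P_R1 = I_R1² × R1 = (0.02222)² × 40 = 0.01975 W

Final answers:
1. V_1 = 11.11 V
2. I_R2 = 0.02222 A
3. P_R1 = 0.01975 W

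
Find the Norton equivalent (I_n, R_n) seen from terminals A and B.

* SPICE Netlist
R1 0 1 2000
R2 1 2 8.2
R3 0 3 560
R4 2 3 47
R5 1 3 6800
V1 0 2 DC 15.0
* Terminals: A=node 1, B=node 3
Find the Thévenin equivalent first; then I_n = V_th/R_th and R_n = R_th.
Step 1 — V_th is the open-circuit voltage V_A - V_B (nothing connected across the terminals).
Nodal analysis, taking node 2 as the 0 V reference.
Source V1 fixes V_0 = 15 V.
KCL at each unknown node (sum of currents leaving = 0; resistances in Ω):
  Node 1: (V_1 - 15)/2000 + (V_1 - 0)/8.2 + (V_1 - V_3)/6800 = 0
  Node 3: (V_3 - 15)/560 + (V_3 - 0)/47 + (V_3 - V_1)/6800 = 0
Collecting terms (coefficients in siemens):
  0.1226·V_1 - 0.0001471·V_3 = 0.0075
  0.02321·V_3 - 0.0001471·V_1 = 0.02679
Determinant D = (0.1226)(0.02321) - (-0.0001471)(-0.0001471) = 0.002845
V_1 = [(0.0075)(0.02321) - (-0.0001471)(0.02679)]/D = 0.06256 V
V_3 = [(0.1226)(0.02679) - (0.0075)(-0.0001471)]/D = 1.154 V
V_th = V_1 - V_3 = 0.06256 - 1.154 = -1.092 V
Step 2 — R_th: zero the source — replace V1 by a short circuit (node 2 merges into node 0) — and find the resistance seen between A (node 1) and B (node 3).
Reduce the network between node 1 (A) and node 3 (B) by series/parallel combination:
  Rp1 = R1 ‖ R2 (parallel, both between nodes 0 and 1) = 1/(1/2000 + 1/8.2) = 8.167 Ω
  Rp2 = R3 ‖ R4 (parallel, both between nodes 0 and 3) = 1/(1/560 + 1/47) = 43.36 Ω
  Rs1 = Rp1 + Rp2 (series, joined only at node 0) = 8.167 + 43.36 = 51.53 Ω
  Rp3 = R5 ‖ Rs1 (parallel, both between nodes 1 and 3) = 1/(1/6800 + 1/51.53) = 51.14 Ω
R_th = 51.14 Ω
I_n = V_th/R_th = -1.092/51.14 = -0.02135 A, and R_n = R_th = 51.14 Ω

Final answer: I_n = -0.02135 A, R_n = 51.14 Ω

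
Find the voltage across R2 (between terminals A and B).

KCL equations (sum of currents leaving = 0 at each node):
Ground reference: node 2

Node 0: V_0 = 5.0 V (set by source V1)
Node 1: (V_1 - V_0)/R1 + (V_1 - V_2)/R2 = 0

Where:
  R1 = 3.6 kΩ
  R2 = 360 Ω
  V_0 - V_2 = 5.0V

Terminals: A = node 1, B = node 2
R1 and R2 are in series across V1 (node 0 → node 1 → node 2), and the output A–B is taken across R2, so this is a voltage divider.
Series current: I = V1/(R1 + R2) = 5/(3600 + 360) = 5/3960 = 0.001263 A
V_R2 = I × R2 = V1 × R2/(R1 + R2) = 5 × 360/3960 = 0.4545 V

Final answer: 0.4545 V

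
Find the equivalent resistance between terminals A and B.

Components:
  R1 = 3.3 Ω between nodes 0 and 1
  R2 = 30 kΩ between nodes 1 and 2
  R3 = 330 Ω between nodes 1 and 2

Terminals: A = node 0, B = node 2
Reduce the network between node 0 (A) and node 2 (B) by series/parallel combination:
  Rp1 = R2 ‖ R3 (parallel, both between nodes 1 and 2) = 1/(1/30000 + 1/330) = 326.4 Ω
  Rs1 = R1 + Rp1 (series, joined only at node 1) = 3.3 + 326.4 = 329.7 Ω
R_eq = 329.7 Ω

Final answer: 329.7 Ω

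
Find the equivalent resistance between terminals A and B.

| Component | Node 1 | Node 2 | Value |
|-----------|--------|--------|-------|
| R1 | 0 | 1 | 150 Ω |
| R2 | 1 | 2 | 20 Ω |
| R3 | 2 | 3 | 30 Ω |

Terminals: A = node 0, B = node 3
Reduce the network between node 0 (A) and node 3 (B) by series/parallel combination:
  Rs1 = R1 + R2 (series, joined only at node 1) = 150 + 20 = 170 Ω
  Rs2 = R3 + Rs1 (series, joined only at node 2) = 30 + 170 = 200 Ω
R_eq = 200 Ω

Final answer: 200 Ω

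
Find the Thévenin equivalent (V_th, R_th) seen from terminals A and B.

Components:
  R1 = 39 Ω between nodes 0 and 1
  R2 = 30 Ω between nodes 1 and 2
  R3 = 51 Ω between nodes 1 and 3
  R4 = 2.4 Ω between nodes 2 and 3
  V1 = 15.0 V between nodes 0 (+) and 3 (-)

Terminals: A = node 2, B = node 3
Step 1 — V_th is the open-circuit voltage V_A - V_B (nothing connected across the terminals).
Nodal analysis, taking node 3 as the 0 V reference.
Source V1 fixes V_0 = 15 V.
KCL at each unknown node (sum of currents leaving = 0; resistances in Ω):
  Node 1: (V_1 - 15)/39 + (V_1 - V_2)/30 + (V_1 - 0)/51 = 0
  Node 2: (V_2 - V_1)/30 + (V_2 - 0)/2.4 = 0
Collecting terms (coefficients in siemens):
  0.07858·V_1 - 0.03333·V_2 = 0.3846
  0.45·V_2 - 0.03333·V_1 = 0
Determinant D = (0.07858)(0.45) - (-0.03333)(-0.03333) = 0.03425
V_1 = [(0.3846)(0.45) - (-0.03333)(0)]/D = 5.053 V
V_2 = [(0.07858)(0) - (0.3846)(-0.03333)]/D = 0.3743 V
V_th = V_2 - V_3 = 0.3743 - 0 = 0.3743 V
Step 2 — R_th: zero the source — replace V1 by a short circuit (node 3 merges into node 0) — and find the resistance seen between A (node 2) and B (node 0).
Reduce the network between node 2 (A) and node 0 (B) by series/parallel combination:
  Rp1 = R1 ‖ R3 (parallel, both between nodes 0 and 1) = 1/(1/39 + 1/51) = 22.1 Ω
  Rs1 = R2 + Rp1 (series, joined only at node 1) = 30 + 22.1 = 52.1 Ω
  Rp2 = R4 ‖ Rs1 (parallel, both between nodes 0 and 2) = 1/(1/2.4 + 1/52.1) = 2.294 Ω
R_th = 2.294 Ω

Final answer: V_th = 0.3743 V, R_th = 2.294 Ω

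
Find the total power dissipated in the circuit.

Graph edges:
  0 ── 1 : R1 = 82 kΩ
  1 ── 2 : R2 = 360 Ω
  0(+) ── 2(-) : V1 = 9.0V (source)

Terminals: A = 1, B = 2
Nodal analysis, taking node 2 as the 0 V reference.
Source V1 fixes V_0 = 9 V.
KCL at each unknown node (sum of currents leaving = 0; resistances in Ω):
  Node 1: (V_1 - 9)/82000 + (V_1 - 0)/360 = 0
Collecting terms: 0.00279 × V_1 = 0.0001098  =>  V_1 = 0.03934 V
Power in each resistor, P = (ΔV)²/R:
  P_R1 = (9 - 0.03934)²/82000 = 0.0009792 W
  P_R2 = (0.03934 - 0)²/360 = 0.000004299 W
P_total = P_R1 + P_R2 = 0.0009835 W

Final answer: 0.0009835 W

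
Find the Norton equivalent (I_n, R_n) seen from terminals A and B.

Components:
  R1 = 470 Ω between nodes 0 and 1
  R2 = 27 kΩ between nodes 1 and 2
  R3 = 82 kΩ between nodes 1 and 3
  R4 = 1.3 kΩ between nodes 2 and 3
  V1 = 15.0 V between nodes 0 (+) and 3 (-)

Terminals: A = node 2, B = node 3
Find the Thévenin equivalent first; then I_n = V_th/R_th and R_n = R_th.
Step 1 — V_th is the open-circuit voltage V_A - V_B (nothing connected across the terminals).
Nodal analysis, taking node 3 as the 0 V reference.
Source V1 fixes V_0 = 15 V.
KCL at each unknown node (sum of currents leaving = 0; resistances in Ω):
  Node 1: (V_1 - 15)/470 + (V_1 - V_2)/27000 + (V_1 - 0)/82000 = 0
  Node 2: (V_2 - V_1)/27000 + (V_2 - 0)/1300 = 0
Collecting terms (coefficients in siemens):
  0.002177·V_1 - 0.00003704·V_2 = 0.03191
  0.0008063·V_2 - 0.00003704·V_1 = 0
Determinant D = (0.002177)(0.0008063) - (-0.00003704)(-0.00003704) = 0.000001754
V_1 = [(0.03191)(0.0008063) - (-0.00003704)(0)]/D = 14.67 V
V_2 = [(0.002177)(0) - (0.03191)(-0.00003704)]/D = 0.674 V
V_th = V_2 - V_3 = 0.674 - 0 = 0.674 V
Step 2 — R_th: zero the source — replace V1 by a short circuit (node 3 merges into node 0) — and find the resistance seen between A (node 2) and B (node 0).
Reduce the network between node 2 (A) and node 0 (B) by series/parallel combination:
  Rp1 = R1 ‖ R3 (parallel, both between nodes 0 and 1) = 1/(1/470 + 1/82000) = 467.3 Ω
  Rs1 = R2 + Rp1 (series, joined only at node 1) = 27000 + 467.3 = 27470 Ω
  Rp2 = R4 ‖ Rs1 (parallel, both between nodes 0 and 2) = 1/(1/1300 + 1/27470) = 1241 Ω
R_th = 1.241 kΩ
I_n = V_th/R_th = 0.674/1241 = 0.000543 A, and R_n = R_th = 1.241 kΩ

Final answer: I_n = 0.000543 A, R_n = 1.241 kΩ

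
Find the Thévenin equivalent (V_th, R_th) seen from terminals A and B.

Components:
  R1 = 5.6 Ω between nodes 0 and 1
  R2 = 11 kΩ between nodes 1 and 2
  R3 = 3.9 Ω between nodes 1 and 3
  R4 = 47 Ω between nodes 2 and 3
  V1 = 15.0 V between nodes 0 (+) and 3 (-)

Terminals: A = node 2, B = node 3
Step 1 — V_th is the open-circuit voltage V_A - V_B (nothing connected across the terminals).
Nodal analysis, taking node 3 as the 0 V reference.
Source V1 fixes V_0 = 15 V.
KCL at each unknown node (sum of currents leaving = 0; resistances in Ω):
  Node 1: (V_1 - 15)/5.6 + (V_1 - V_2)/11000 + (V_1 - 0)/3.9 = 0
  Node 2: (V_2 - V_1)/11000 + (V_2 - 0)/47 = 0
Collecting terms (coefficients in siemens):
  0.4351·V_1 - 0.00009091·V_2 = 2.679
  0.02137·V_2 - 0.00009091·V_1 = 0
Determinant D = (0.4351)(0.02137) - (-0.00009091)(-0.00009091) = 0.009296
V_1 = [(2.679)(0.02137) - (-0.00009091)(0)]/D = 6.157 V
V_2 = [(0.4351)(0) - (2.679)(-0.00009091)]/D = 0.02619 V
V_th = V_2 - V_3 = 0.02619 - 0 = 0.02619 V
Step 2 — R_th: zero the source — replace V1 by a short circuit (node 3 merges into node 0) — and find the resistance seen between A (node 2) and B (node 0).
Reduce the network between node 2 (A) and node 0 (B) by series/parallel combination:
  Rp1 = R1 ‖ R3 (parallel, both between nodes 0 and 1) = 1/(1/5.6 + 1/3.9) = 2.299 Ω
  Rs1 = R2 + Rp1 (series, joined only at node 1) = 11000 + 2.299 = 11000 Ω
  Rp2 = R4 ‖ Rs1 (parallel, both between nodes 0 and 2) = 1/(1/47 + 1/11000) = 46.8 Ω
R_th = 46.8 Ω

Final answer: V_th = 0.02619 V, R_th = 46.8 Ω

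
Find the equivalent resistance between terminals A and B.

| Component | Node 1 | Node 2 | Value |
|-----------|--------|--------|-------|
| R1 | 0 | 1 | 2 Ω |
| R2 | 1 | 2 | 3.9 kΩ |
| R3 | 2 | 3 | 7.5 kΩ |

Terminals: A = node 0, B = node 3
Reduce the network between node 0 (A) and node 3 (B) by series/parallel combination:
  Rs1 = R1 + R2 (series, joined only at node 1) = 2 + 3900 = 3902 Ω
  Rs2 = R3 + Rs1 (series, joined only at node 2) = 7500 + 3902 = 11400 Ω
R_eq = 11.4 kΩ

Final answer: 11.4 kΩ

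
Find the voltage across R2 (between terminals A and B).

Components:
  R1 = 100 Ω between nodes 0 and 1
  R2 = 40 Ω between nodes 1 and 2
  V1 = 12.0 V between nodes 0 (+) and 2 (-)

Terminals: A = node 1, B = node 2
R1 and R2 are in series across V1 (node 0 → node 1 → node 2), and the output A–B is taken across R2, so this is a voltage divider.
Series current: I = V1/(R1 + R2) = 12/(100 + 40) = 12/140 = 0.08571 A
V_R2 = I × R2 = V1 × R2/(R1 + R2) = 12 × 40/140 = 3.429 V

Final answer: 3.429 V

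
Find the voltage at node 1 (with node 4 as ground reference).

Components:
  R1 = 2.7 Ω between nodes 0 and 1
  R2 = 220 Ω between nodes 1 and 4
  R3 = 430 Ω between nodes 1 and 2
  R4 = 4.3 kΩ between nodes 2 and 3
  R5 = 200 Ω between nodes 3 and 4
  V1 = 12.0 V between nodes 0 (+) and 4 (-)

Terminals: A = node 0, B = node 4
Nodal analysis, taking node 4 as the 0 V reference.
Source V1 fixes V_0 = 12 V.
KCL at each unknown node (sum of currents leaving = 0; resistances in Ω):
  Node 1: (V_1 - 12)/2.7 + (V_1 - 0)/220 + (V_1 - V_2)/430 = 0
  Node 2: (V_2 - V_1)/430 + (V_2 - V_3)/4300 = 0
  Node 3: (V_3 - V_2)/4300 + (V_3 - 0)/200 = 0
Collecting terms (coefficients in siemens):
  0.3772·V_1 - 0.002326·V_2 = 4.444
  0.002558·V_2 - 0.002326·V_1 - 0.0002326·V_3 = 0
  0.005233·V_3 - 0.0002326·V_2 = 0
Solving these 3 simultaneous equations (Gaussian elimination) gives:
  V_1 = 11.85 V, V_2 = 10.81 V, V_3 = 0.4807 V
The requested potential is V_1 = 11.85 V.

Final answer: V_1 = 11.85 V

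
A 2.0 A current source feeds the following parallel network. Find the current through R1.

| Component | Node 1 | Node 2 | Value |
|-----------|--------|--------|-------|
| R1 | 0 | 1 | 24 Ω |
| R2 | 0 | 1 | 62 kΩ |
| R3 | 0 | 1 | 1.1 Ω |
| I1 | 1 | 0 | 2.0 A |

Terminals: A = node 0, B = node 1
All resistors sit directly between nodes 0 and 1, so they are in parallel and share one voltage V; the full source current 2 A splits among them.
1/R_par = 1/24 + 1/62000 + 1/1.1 = 0.9508 S  =>  R_par = 1.052 Ω
V = I × R_par = 2 × 1.052 = 2.104 V
I_R1 = V/R1 = 2.104/24 = 0.08765 A

Final answer: 0.08765 A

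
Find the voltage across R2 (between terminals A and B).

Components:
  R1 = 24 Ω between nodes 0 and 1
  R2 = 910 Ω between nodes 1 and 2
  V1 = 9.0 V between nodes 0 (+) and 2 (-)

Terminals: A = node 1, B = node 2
R1 and R2 are in series across V1 (node 0 → node 1 → node 2), and the output A–B is taken across R2, so this is a voltage divider.
Series current: I = V1/(R1 + R2) = 9/(24 + 910) = 9/934 = 0.009636 A
V_R2 = I × R2 = V1 × R2/(R1 + R2) = 9 × 910/934 = 8.769 V

Final answer: 8.769 V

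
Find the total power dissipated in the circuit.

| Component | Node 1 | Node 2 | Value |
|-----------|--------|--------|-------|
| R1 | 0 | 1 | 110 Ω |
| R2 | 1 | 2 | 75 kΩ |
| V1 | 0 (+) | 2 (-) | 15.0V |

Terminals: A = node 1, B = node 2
Nodal analysis, taking node 2 as the 0 V reference.
Source V1 fixes V_0 = 15 V.
KCL at each unknown node (sum of currents leaving = 0; resistances in Ω):
  Node 1: (V_1 - 15)/110 + (V_1 - 0)/75000 = 0
Collecting terms: 0.009104 × V_1 = 0.1364  =>  V_1 = 14.98 V
Power in each resistor, P = (ΔV)²/R:
  P_R1 = (15 - 14.98)²/110 = 0.000004387 W
  P_R2 = (14.98 - 0)²/75000 = 0.002991 W
P_total = P_R1 + P_R2 = 0.002996 W

Final answer: 0.002996 W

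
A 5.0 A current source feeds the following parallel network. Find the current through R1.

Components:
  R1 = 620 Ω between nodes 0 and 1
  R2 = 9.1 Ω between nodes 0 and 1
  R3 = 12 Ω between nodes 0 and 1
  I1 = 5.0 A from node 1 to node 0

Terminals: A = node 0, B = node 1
All resistors sit directly between nodes 0 and 1, so they are in parallel and share one voltage V; the full source current 5 A splits among them.
1/R_par = 1/620 + 1/9.1 + 1/12 = 0.1948 S  =>  R_par = 5.133 Ω
V = I × R_par = 5 × 5.133 = 25.66 V
I_R1 = V/R1 = 25.66/620 = 0.04139 A

Final answer: 0.04139 A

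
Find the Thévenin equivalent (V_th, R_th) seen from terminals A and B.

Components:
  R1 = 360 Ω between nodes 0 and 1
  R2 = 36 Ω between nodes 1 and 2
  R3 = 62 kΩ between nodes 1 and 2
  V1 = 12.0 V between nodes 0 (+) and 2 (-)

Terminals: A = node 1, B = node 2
Step 1 — V_th is the open-circuit voltage V_A - V_B (nothing connected across the terminals).
Nodal analysis, taking node 2 as the 0 V reference.
Source V1 fixes V_0 = 12 V.
KCL at each unknown node (sum of currents leaving = 0; resistances in Ω):
  Node 1: (V_1 - 12)/360 + (V_1 - 0)/36 + (V_1 - 0)/62000 = 0
Collecting terms: 0.03057 × V_1 = 0.03333  =>  V_1 = 1.09 V
V_th = V_1 - V_2 = 1.09 - 0 = 1.09 V
Step 2 — R_th: zero the source — replace V1 by a short circuit (node 2 merges into node 0) — and find the resistance seen between A (node 1) and B (node 0).
Reduce the network between node 1 (A) and node 0 (B) by series/parallel combination:
  Rp1 = R1 ‖ R2 ‖ R3 (parallel, all between nodes 0 and 1) = 1/(1/360 + 1/36 + 1/62000) = 32.71 Ω
R_th = 32.71 Ω

Final answer: V_th = 1.09 V, R_th = 32.71 Ω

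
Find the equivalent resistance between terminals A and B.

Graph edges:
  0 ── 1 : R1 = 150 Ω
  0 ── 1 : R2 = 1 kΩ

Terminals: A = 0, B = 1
Reduce the network between node 0 (A) and node 1 (B) by series/parallel combination:
  Rp1 = R1 ‖ R2 (parallel, both between nodes 0 and 1) = 1/(1/150 + 1/1000) = 130.4 Ω
R_eq = 130.4 Ω

Final answer: 130.4 Ω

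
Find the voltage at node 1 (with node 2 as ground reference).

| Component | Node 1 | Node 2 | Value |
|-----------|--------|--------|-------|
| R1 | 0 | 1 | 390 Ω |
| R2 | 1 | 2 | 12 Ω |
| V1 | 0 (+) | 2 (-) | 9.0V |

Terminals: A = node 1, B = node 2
Nodal analysis, taking node 2 as the 0 V reference.
Source V1 fixes V_0 = 9 V.
KCL at each unknown node (sum of currents leaving = 0; resistances in Ω):
  Node 1: (V_1 - 9)/390 + (V_1 - 0)/12 = 0
Collecting terms: 0.0859 × V_1 = 0.02308  =>  V_1 = 0.2687 V
The requested potential is V_1 = 0.2687 V.

Final answer: V_1 = 0.2687 V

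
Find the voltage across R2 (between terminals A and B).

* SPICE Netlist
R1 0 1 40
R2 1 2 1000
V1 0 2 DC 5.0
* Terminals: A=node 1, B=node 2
R1 and R2 are in series across V1 (node 0 → node 1 → node 2), and the output A–B is taken across R2, so this is a voltage divider.
Series current: I = V1/(R1 + R2) = 5/(40 + 1000) = 5/1040 = 0.004808 A
V_R2 = I × R2 = V1 × R2/(R1 + R2) = 5 × 1000/1040 = 4.808 V

Final answer: 4.808 V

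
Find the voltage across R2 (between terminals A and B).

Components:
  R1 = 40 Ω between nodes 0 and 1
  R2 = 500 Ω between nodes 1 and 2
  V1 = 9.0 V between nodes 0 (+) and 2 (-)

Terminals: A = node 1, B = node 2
R1 and R2 are in series across V1 (node 0 → node 1 → node 2), and the output A–B is taken across R2, so this is a voltage divider.
Series current: I = V1/(R1 + R2) = 9/(40 + 500) = 9/540 = 0.01667 A
V_R2 = I × R2 = V1 × R2/(R1 + R2) = 9 × 500/540 = 8.333 V

Final answer: 8.333 V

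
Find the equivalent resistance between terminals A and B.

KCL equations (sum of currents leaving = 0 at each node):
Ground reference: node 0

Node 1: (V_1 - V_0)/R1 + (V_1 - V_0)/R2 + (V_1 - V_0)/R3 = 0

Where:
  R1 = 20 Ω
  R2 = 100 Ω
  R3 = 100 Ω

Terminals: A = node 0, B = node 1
Reduce the network between node 0 (A) and node 1 (B) by series/parallel combination:
  Rp1 = R1 ‖ R2 ‖ R3 (parallel, all between nodes 0 and 1) = 1/(1/20 + 1/100 + 1/100) = 14.29 Ω
R_eq = 14.29 Ω

Final answer: 14.29 Ω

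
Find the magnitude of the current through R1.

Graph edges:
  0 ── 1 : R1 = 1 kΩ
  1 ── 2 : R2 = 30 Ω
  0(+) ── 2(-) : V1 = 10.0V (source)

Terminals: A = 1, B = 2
Nodal analysis, taking node 2 as the 0 V reference.
Source V1 fixes V_0 = 10 V.
KCL at each unknown node (sum of currents leaving = 0; resistances in Ω):
  Node 1: (V_1 - 10)/1000 + (V_1 - 0)/30 = 0
Collecting terms: 0.03433 × V_1 = 0.01  =>  V_1 = 0.2913 V
I_R1 = (V_0 - V_1)/R1 = (10 - 0.2913)/1000 = 0.009709 A
|I_R1| = 0.009709 A

Final answer: |I_R1| = 0.009709 A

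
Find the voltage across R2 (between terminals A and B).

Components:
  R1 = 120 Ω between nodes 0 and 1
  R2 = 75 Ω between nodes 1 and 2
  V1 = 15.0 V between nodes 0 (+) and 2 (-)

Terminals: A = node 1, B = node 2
R1 and R2 are in series across V1 (node 0 → node 1 → node 2), and the output A–B is taken across R2, so this is a voltage divider.
Series current: I = V1/(R1 + R2) = 15/(120 + 75) = 15/195 = 0.07692 A
V_R2 = I × R2 = V1 × R2/(R1 + R2) = 15 × 75/195 = 5.769 V

Final answer: 5.769 V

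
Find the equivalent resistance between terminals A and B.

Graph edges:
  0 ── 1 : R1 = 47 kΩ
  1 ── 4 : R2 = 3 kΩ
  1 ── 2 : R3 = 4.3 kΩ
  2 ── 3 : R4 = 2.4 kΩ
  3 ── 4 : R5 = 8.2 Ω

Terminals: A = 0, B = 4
Reduce the network between node 0 (A) and node 4 (B) by series/parallel combination:
  Rs1 = R3 + R4 (series, joined only at node 2) = 4300 + 2400 = 6700 Ω
  Rs2 = R5 + Rs1 (series, joined only at node 3) = 8.2 + 6700 = 6708 Ω
  Rp1 = R2 ‖ Rs2 (parallel, both between nodes 1 and 4) = 1/(1/3000 + 1/6708) = 2073 Ω
  Rs3 = R1 + Rp1 (series, joined only at node 1) = 47000 + 2073 = 49070 Ω
R_eq = 49.07 kΩ

Final answer: 49.07 kΩ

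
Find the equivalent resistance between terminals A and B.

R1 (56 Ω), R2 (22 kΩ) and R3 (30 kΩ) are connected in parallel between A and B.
Reduce the network between node 0 (A) and node 1 (B) by series/parallel combination:
  Rp1 = R1 ‖ R2 ‖ R3 (parallel, all between nodes 0 and 1) = 1/(1/56 + 1/22000 + 1/30000) = 55.75 Ω
R_eq = 55.75 Ω

Final answer: 55.75 Ω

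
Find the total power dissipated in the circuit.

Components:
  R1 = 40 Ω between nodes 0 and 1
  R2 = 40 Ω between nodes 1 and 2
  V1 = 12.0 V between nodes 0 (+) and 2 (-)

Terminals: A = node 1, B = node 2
Nodal analysis, taking node 2 as the 0 V reference.
Source V1 fixes V_0 = 12 V.
KCL at each unknown node (sum of currents leaving = 0; resistances in Ω):
  Node 1: (V_1 - 12)/40 + (V_1 - 0)/40 = 0
Collecting terms: 0.05 × V_1 = 0.3  =>  V_1 = 6 V
Power in each resistor, P = (ΔV)²/R:
  P_R1 = (12 - 6)²/40 = 0.9 W
  P_R2 = (6 - 0)²/40 = 0.9 W
P_total = P_R1 + P_R2 = 1.8 W

Final answer: 1.8 W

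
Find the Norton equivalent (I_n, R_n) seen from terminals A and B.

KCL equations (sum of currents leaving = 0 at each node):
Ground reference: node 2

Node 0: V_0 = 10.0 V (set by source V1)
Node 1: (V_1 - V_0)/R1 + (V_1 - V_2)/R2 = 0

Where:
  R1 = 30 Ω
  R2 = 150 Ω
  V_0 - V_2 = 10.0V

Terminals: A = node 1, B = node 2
Find the Thévenin equivalent first; then I_n = V_th/R_th and R_n = R_th.
Step 1 — V_th is the open-circuit voltage V_A - V_B (nothing connected across the terminals).
Nodal analysis, taking node 2 as the 0 V reference.
Source V1 fixes V_0 = 10 V.
KCL at each unknown node (sum of currents leaving = 0; resistances in Ω):
  Node 1: (V_1 - 10)/30 + (V_1 - 0)/150 = 0
Collecting terms: 0.04 × V_1 = 0.3333  =>  V_1 = 8.333 V
V_th = V_1 - V_2 = 8.333 - 0 = 8.333 V
Step 2 — R_th: zero the source — replace V1 by a short circuit (node 2 merges into node 0) — and find the resistance seen between A (node 1) and B (node 0).
Reduce the network between node 1 (A) and node 0 (B) by series/parallel combination:
  Rp1 = R1 ‖ R2 (parallel, both between nodes 0 and 1) = 1/(1/30 + 1/150) = 25 Ω
R_th = 25 Ω
I_n = V_th/R_th = 8.333/25 = 0.3333 A, and R_n = R_th = 25 Ω

Final answer: I_n = 0.3333 A, R_n = 25 Ω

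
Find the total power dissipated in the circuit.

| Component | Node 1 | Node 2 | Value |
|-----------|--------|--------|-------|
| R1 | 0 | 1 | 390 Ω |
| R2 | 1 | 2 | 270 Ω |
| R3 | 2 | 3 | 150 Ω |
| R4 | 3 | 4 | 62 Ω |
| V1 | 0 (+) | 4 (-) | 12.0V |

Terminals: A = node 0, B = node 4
Nodal analysis, taking node 4 as the 0 V reference.
Source V1 fixes V_0 = 12 V.
KCL at each unknown node (sum of currents leaving = 0; resistances in Ω):
  Node 1: (V_1 - 12)/390 + (V_1 - V_2)/270 = 0
  Node 2: (V_2 - V_1)/270 + (V_2 - V_3)/150 = 0
  Node 3: (V_3 - V_2)/150 + (V_3 - 0)/62 = 0
Collecting terms (coefficients in siemens):
  0.006268·V_1 - 0.003704·V_2 = 0.03077
  0.01037·V_2 - 0.003704·V_1 - 0.006667·V_3 = 0
  0.0228·V_3 - 0.006667·V_2 = 0
Solving these 3 simultaneous equations (Gaussian elimination) gives:
  V_1 = 6.633 V, V_2 = 2.917 V, V_3 = 0.8532 V
Power in each resistor, P = (ΔV)²/R:
  P_R1 = (12 - 6.633)²/390 = 0.07386 W
  P_R2 = (6.633 - 2.917)²/270 = 0.05113 W
  P_R3 = (2.917 - 0.8532)²/150 = 0.02841 W
  P_R4 = (0.8532 - 0)²/62 = 0.01174 W
P_total = P_R1 + P_R2 + P_R3 + P_R4 = 0.1651 W

Final answer: 0.1651 W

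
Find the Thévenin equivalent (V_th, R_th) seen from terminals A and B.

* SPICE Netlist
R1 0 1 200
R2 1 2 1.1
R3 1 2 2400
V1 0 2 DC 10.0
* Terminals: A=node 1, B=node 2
Step 1 — V_th is the open-circuit voltage V_A - V_B (nothing connected across the terminals).
Nodal analysis, taking node 2 as the 0 V reference.
Source V1 fixes V_0 = 10 V.
KCL at each unknown node (sum of currents leaving = 0; resistances in Ω):
  Node 1: (V_1 - 10)/200 + (V_1 - 0)/1.1 + (V_1 - 0)/2400 = 0
Collecting terms: 0.9145 × V_1 = 0.05  =>  V_1 = 0.05467 V
V_th = V_1 - V_2 = 0.05467 - 0 = 0.05467 V
Step 2 — R_th: zero the source — replace V1 by a short circuit (node 2 merges into node 0) — and find the resistance seen between A (node 1) and B (node 0).
Reduce the network between node 1 (A) and node 0 (B) by series/parallel combination:
  Rp1 = R1 ‖ R2 ‖ R3 (parallel, all between nodes 0 and 1) = 1/(1/200 + 1/1.1 + 1/2400) = 1.093 Ω
R_th = 1.093 Ω

Final answer: V_th = 0.05467 V, R_th = 1.093 Ω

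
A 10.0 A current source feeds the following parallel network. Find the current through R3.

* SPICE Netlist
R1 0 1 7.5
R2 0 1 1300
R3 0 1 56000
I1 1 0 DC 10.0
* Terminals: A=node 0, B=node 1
All resistors sit directly between nodes 0 and 1, so they are in parallel and share one voltage V; the full source current 10 A splits among them.
1/R_par = 1/7.5 + 1/1300 + 1/56000 = 0.1341 S  =>  R_par = 7.456 Ω
V = I × R_par = 10 × 7.456 = 74.56 V
I_R3 = V/R3 = 74.56/56000 = 0.001331 A

Final answer: 0.001331 A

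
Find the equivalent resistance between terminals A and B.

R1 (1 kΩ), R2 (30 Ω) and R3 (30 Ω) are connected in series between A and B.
Reduce the network between node 0 (A) and node 3 (B) by series/parallel combination:
  Rs1 = R1 + R2 (series, joined only at node 1) = 1000 + 30 = 1030 Ω
  Rs2 = R3 + Rs1 (series, joined only at node 2) = 30 + 1030 = 1060 Ω
R_eq = 1.06 kΩ

Final answer: 1.06 kΩ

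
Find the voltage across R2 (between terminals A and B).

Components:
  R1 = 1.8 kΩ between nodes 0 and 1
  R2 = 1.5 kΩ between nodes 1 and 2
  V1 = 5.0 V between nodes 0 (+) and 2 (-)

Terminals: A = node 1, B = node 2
R1 and R2 are in series across V1 (node 0 → node 1 → node 2), and the output A–B is taken across R2, so this is a voltage divider.
Series current: I = V1/(R1 + R2) = 5/(1800 + 1500) = 5/3300 = 0.001515 A
V_R2 = I × R2 = V1 × R2/(R1 + R2) = 5 × 1500/3300 = 2.273 V

Final answer: 2.273 V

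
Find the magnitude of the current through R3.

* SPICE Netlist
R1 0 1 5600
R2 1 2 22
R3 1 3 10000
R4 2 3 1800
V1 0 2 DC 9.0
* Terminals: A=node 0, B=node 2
Nodal analysis, taking node 2 as the 0 V reference.
Source V1 fixes V_0 = 9 V.
KCL at each unknown node (sum of currents leaving = 0; resistances in Ω):
  Node 1: (V_1 - 9)/5600 + (V_1 - 0)/22 + (V_1 - V_3)/10000 = 0
  Node 3: (V_3 - V_1)/10000 + (V_3 - 0)/1800 = 0
Collecting terms (coefficients in siemens):
  0.04573·V_1 - 0.0001·V_3 = 0.001607
  0.0006556·V_3 - 0.0001·V_1 = 0
Determinant D = (0.04573)(0.0006556) - (-0.0001)(-0.0001) = 0.00002997
V_1 = [(0.001607)(0.0006556) - (-0.0001)(0)]/D = 0.03515 V
V_3 = [(0.04573)(0) - (0.001607)(-0.0001)]/D = 0.005362 V
I_R3 = (V_1 - V_3)/R3 = (0.03515 - 0.005362)/10000 = 0.000002979 A
|I_R3| = 0.000002979 A

Final answer: |I_R3| = 2.979e-06 A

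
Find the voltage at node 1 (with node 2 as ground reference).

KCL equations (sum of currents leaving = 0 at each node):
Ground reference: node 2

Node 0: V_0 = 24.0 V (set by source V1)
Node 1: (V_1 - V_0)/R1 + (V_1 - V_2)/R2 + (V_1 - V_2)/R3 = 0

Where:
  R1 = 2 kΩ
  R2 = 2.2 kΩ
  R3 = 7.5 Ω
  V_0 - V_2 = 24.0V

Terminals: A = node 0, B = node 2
Nodal analysis, taking node 2 as the 0 V reference.
Source V1 fixes V_0 = 24 V.
KCL at each unknown node (sum of currents leaving = 0; resistances in Ω):
  Node 1: (V_1 - 24)/2000 + (V_1 - 0)/2200 + (V_1 - 0)/7.5 = 0
Collecting terms: 0.1343 × V_1 = 0.012  =>  V_1 = 0.08936 V
The requested potential is V_1 = 0.08936 V.

Final answer: V_1 = 0.08936 V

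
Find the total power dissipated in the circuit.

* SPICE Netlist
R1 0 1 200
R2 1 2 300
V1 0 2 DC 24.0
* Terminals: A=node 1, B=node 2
Nodal analysis, taking node 2 as the 0 V reference.
Source V1 fixes V_0 = 24 V.
KCL at each unknown node (sum of currents leaving = 0; resistances in Ω):
  Node 1: (V_1 - 24)/200 + (V_1 - 0)/300 = 0
Collecting terms: 0.008333 × V_1 = 0.12  =>  V_1 = 14.4 V
Power in each resistor, P = (ΔV)²/R:
  P_R1 = (24 - 14.4)²/200 = 0.4608 W
  P_R2 = (14.4 - 0)²/300 = 0.6912 W
P_total = P_R1 + P_R2 = 1.152 W

Final answer: 1.152 W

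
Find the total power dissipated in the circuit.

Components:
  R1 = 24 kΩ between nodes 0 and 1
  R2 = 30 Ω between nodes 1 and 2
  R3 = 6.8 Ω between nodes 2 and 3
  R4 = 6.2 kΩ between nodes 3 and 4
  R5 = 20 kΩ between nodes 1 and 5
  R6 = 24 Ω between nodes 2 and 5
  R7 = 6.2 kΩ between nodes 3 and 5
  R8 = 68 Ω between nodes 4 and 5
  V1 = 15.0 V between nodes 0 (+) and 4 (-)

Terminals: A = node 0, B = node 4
Nodal analysis, taking node 4 as the 0 V reference.
Source V1 fixes V_0 = 15 V.
KCL at each unknown node (sum of currents leaving = 0; resistances in Ω):
  Node 1: (V_1 - 15)/24000 + (V_1 - V_2)/30 + (V_1 - V_5)/20000 = 0
  Node 2: (V_2 - V_1)/30 + (V_2 - V_3)/6.8 + (V_2 - V_5)/24 = 0
  Node 3: (V_3 - V_2)/6.8 + (V_3 - 0)/6200 + (V_3 - V_5)/6200 = 0
  Node 5: (V_5 - V_1)/20000 + (V_5 - V_2)/24 + (V_5 - V_3)/6200 + (V_5 - 0)/68 = 0
Collecting terms (coefficients in siemens):
  0.03343·V_1 - 0.03333·V_2 - 0.00005·V_5 = 0.000625
  0.2221·V_2 - 0.03333·V_1 - 0.1471·V_3 - 0.04167·V_5 = 0
  0.1474·V_3 - 0.1471·V_2 - 0.0001613·V_5 = 0
  0.05658·V_5 - 0.00005·V_1 - 0.04167·V_2 - 0.0001613·V_3 = 0
Solving these 4 simultaneous equations (Gaussian elimination) gives:
  V_1 = 0.07489 V, V_2 = 0.05628 V, V_3 = 0.05621 V, V_5 = 0.04167 V
Power in each resistor, P = (ΔV)²/R:
  P_R1 = (15 - 0.07489)²/24000 = 0.009282 W
  P_R2 = (0.07489 - 0.05628)²/30 = 0.00001154 W
  P_R3 = (0.05628 - 0.05621)²/6.8 = 0.0000000008852 W
  P_R4 = (0.05621 - 0)²/6200 = 0.0000005095 W
  P_R5 = (0.07489 - 0.04167)²/20000 = 0.00000005517 W
  P_R6 = (0.05628 - 0.04167)²/24 = 0.000008896 W
  P_R7 = (0.05621 - 0.04167)²/6200 = 0.00000003407 W
  P_R8 = (0 - 0.04167)²/68 = 0.00002554 W
P_total = P_R1 + P_R2 + P_R3 + P_R4 + P_R5 + P_R6 + P_R7 + P_R8 = 0.009328 W

Final answer: 0.009328 W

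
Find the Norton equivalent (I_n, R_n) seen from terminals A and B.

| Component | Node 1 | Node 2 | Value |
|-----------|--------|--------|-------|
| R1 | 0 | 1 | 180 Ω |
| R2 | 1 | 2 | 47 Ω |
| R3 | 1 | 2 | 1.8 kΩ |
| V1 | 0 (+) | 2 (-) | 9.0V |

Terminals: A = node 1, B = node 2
Find the Thévenin equivalent first; then I_n = V_th/R_th and R_n = R_th.
Step 1 — V_th is the open-circuit voltage V_A - V_B (nothing connected across the terminals).
Nodal analysis, taking node 2 as the 0 V reference.
Source V1 fixes V_0 = 9 V.
KCL at each unknown node (sum of currents leaving = 0; resistances in Ω):
  Node 1: (V_1 - 9)/180 + (V_1 - 0)/47 + (V_1 - 0)/1800 = 0
Collecting terms: 0.02739 × V_1 = 0.05  =>  V_1 = 1.826 V
V_th = V_1 - V_2 = 1.826 - 0 = 1.826 V
Step 2 — R_th: zero the source — replace V1 by a short circuit (node 2 merges into node 0) — and find the resistance seen between A (node 1) and B (node 0).
Reduce the network between node 1 (A) and node 0 (B) by series/parallel combination:
  Rp1 = R1 ‖ R2 ‖ R3 (parallel, all between nodes 0 and 1) = 1/(1/180 + 1/47 + 1/1800) = 36.51 Ω
R_th = 36.51 Ω
I_n = V_th/R_th = 1.826/36.51 = 0.05 A, and R_n = R_th = 36.51 Ω

Final answer: I_n = 0.05 A, R_n = 36.51 Ω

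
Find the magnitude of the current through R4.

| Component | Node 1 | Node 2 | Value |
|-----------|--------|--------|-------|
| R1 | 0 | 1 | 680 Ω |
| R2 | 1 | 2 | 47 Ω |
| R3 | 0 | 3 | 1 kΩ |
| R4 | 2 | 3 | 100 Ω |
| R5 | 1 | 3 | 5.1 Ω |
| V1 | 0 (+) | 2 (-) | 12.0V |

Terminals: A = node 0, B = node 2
Nodal analysis, taking node 2 as the 0 V reference.
Source V1 fixes V_0 = 12 V.
KCL at each unknown node (sum of currents leaving = 0; resistances in Ω):
  Node 1: (V_1 - 12)/680 + (V_1 - 0)/47 + (V_1 - V_3)/5.1 = 0
  Node 3: (V_3 - 12)/1000 + (V_3 - 0)/100 + (V_3 - V_1)/5.1 = 0
Collecting terms (coefficients in siemens):
  0.2188·V_1 - 0.1961·V_3 = 0.01765
  0.2071·V_3 - 0.1961·V_1 = 0.012
Determinant D = (0.2188)(0.2071) - (-0.1961)(-0.1961) = 0.006867
V_1 = [(0.01765)(0.2071) - (-0.1961)(0.012)]/D = 0.8748 V
V_3 = [(0.2188)(0.012) - (0.01765)(-0.1961)]/D = 0.8862 V
I_R4 = (V_2 - V_3)/R4 = (0 - 0.8862)/100 = -0.008862 A
|I_R4| = 0.008862 A

Final answer: |I_R4| = 0.008862 A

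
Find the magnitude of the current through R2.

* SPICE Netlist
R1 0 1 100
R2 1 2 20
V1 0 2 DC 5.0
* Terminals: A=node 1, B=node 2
Nodal analysis, taking node 2 as the 0 V reference.
Source V1 fixes V_0 = 5 V.
KCL at each unknown node (sum of currents leaving = 0; resistances in Ω):
  Node 1: (V_1 - 5)/100 + (V_1 - 0)/20 = 0
Collecting terms: 0.06 × V_1 = 0.05  =>  V_1 = 0.8333 V
I_R2 = (V_1 - V_2)/R2 = (0.8333 - 0)/20 = 0.04167 A
|I_R2| = 0.04167 A

Final answer: |I_R2| = 0.04167 A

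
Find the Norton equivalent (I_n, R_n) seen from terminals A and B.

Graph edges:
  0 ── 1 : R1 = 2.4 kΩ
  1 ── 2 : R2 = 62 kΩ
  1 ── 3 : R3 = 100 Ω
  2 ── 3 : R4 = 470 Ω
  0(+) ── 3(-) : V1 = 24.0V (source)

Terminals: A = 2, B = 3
Find the Thévenin equivalent first; then I_n = V_th/R_th and R_n = R_th.
Step 1 — V_th is the open-circuit voltage V_A - V_B (nothing connected across the terminals).
Nodal analysis, taking node 3 as the 0 V reference.
Source V1 fixes V_0 = 24 V.
KCL at each unknown node (sum of currents leaving = 0; resistances in Ω):
  Node 1: (V_1 - 24)/2400 + (V_1 - V_2)/62000 + (V_1 - 0)/100 = 0
  Node 2: (V_2 - V_1)/62000 + (V_2 - 0)/470 = 0
Collecting terms (coefficients in siemens):
  0.01043·V_1 - 0.00001613·V_2 = 0.01
  0.002144·V_2 - 0.00001613·V_1 = 0
Determinant D = (0.01043)(0.002144) - (-0.00001613)(-0.00001613) = 0.00002237
V_1 = [(0.01)(0.002144) - (-0.00001613)(0)]/D = 0.9585 V
V_2 = [(0.01043)(0) - (0.01)(-0.00001613)]/D = 0.007212 V
V_th = V_2 - V_3 = 0.007212 - 0 = 0.007212 V
Step 2 — R_th: zero the source — replace V1 by a short circuit (node 3 merges into node 0) — and find the resistance seen between A (node 2) and B (node 0).
Reduce the network between node 2 (A) and node 0 (B) by series/parallel combination:
  Rp1 = R1 ‖ R3 (parallel, both between nodes 0 and 1) = 1/(1/2400 + 1/100) = 96 Ω
  Rs1 = R2 + Rp1 (series, joined only at node 1) = 62000 + 96 = 62100 Ω
  Rp2 = R4 ‖ Rs1 (parallel, both between nodes 0 and 2) = 1/(1/470 + 1/62100) = 466.5 Ω
R_th = 466.5 Ω
I_n = V_th/R_th = 0.007212/466.5 = 0.00001546 A, and R_n = R_th = 466.5 Ω

Final answer: I_n = 1.546e-05 A, R_n = 466.5 Ω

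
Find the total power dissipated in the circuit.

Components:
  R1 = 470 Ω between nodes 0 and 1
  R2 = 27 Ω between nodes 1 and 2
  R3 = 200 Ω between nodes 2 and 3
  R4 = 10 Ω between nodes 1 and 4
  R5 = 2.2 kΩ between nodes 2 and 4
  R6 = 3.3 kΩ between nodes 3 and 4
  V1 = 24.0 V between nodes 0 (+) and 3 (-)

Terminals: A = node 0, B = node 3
Nodal analysis, taking node 3 as the 0 V reference.
Source V1 fixes V_0 = 24 V.
KCL at each unknown node (sum of currents leaving = 0; resistances in Ω):
  Node 1: (V_1 - 24)/470 + (V_1 - V_2)/27 + (V_1 - V_4)/10 = 0
  Node 2: (V_2 - V_1)/27 + (V_2 - 0)/200 + (V_2 - V_4)/2200 = 0
  Node 4: (V_4 - V_1)/10 + (V_4 - V_2)/2200 + (V_4 - 0)/3300 = 0
Collecting terms (coefficients in siemens):
  0.1392·V_1 - 0.03704·V_2 - 0.1·V_4 = 0.05106
  0.04249·V_2 - 0.03704·V_1 - 0.0004545·V_4 = 0
  0.1008·V_4 - 0.1·V_1 - 0.0004545·V_2 = 0
Solving these 3 simultaneous equations (Gaussian elimination) gives:
  V_1 = 7.464 V, V_2 = 6.586 V, V_4 = 7.438 V
Power in each resistor, P = (ΔV)²/R:
  P_R1 = (24 - 7.464)²/470 = 0.5818 W
  P_R2 = (7.464 - 6.586)²/27 = 0.02859 W
  P_R3 = (6.586 - 0)²/200 = 0.2169 W
  P_R4 = (7.464 - 7.438)²/10 = 0.00006976 W
  P_R5 = (6.586 - 7.438)²/2200 = 0.0003301 W
  P_R6 = (0 - 7.438)²/3300 = 0.01676 W
P_total = P_R1 + P_R2 + P_R3 + P_R4 + P_R5 + P_R6 = 0.8444 W

Final answer: 0.8444 W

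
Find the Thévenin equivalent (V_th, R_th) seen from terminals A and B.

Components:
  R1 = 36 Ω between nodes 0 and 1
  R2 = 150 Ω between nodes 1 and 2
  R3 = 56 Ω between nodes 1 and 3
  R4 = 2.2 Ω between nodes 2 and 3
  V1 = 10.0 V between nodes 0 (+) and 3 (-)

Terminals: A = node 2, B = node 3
Step 1 — V_th is the open-circuit voltage V_A - V_B (nothing connected across the terminals).
Nodal analysis, taking node 3 as the 0 V reference.
Source V1 fixes V_0 = 10 V.
KCL at each unknown node (sum of currents leaving = 0; resistances in Ω):
  Node 1: (V_1 - 10)/36 + (V_1 - V_2)/150 + (V_1 - 0)/56 = 0
  Node 2: (V_2 - V_1)/150 + (V_2 - 0)/2.2 = 0
Collecting terms (coefficients in siemens):
  0.0523·V_1 - 0.006667·V_2 = 0.2778
  0.4612·V_2 - 0.006667·V_1 = 0
Determinant D = (0.0523)(0.4612) - (-0.006667)(-0.006667) = 0.02408
V_1 = [(0.2778)(0.4612) - (-0.006667)(0)]/D = 5.321 V
V_2 = [(0.0523)(0) - (0.2778)(-0.006667)]/D = 0.07691 V
V_th = V_2 - V_3 = 0.07691 - 0 = 0.07691 V
Step 2 — R_th: zero the source — replace V1 by a short circuit (node 3 merges into node 0) — and find the resistance seen between A (node 2) and B (node 0).
Reduce the network between node 2 (A) and node 0 (B) by series/parallel combination:
  Rp1 = R1 ‖ R3 (parallel, both between nodes 0 and 1) = 1/(1/36 + 1/56) = 21.91 Ω
  Rs1 = R2 + Rp1 (series, joined only at node 1) = 150 + 21.91 = 171.9 Ω
  Rp2 = R4 ‖ Rs1 (parallel, both between nodes 0 and 2) = 1/(1/2.2 + 1/171.9) = 2.172 Ω
R_th = 2.172 Ω

Final answer: V_th = 0.07691 V, R_th = 2.172 Ω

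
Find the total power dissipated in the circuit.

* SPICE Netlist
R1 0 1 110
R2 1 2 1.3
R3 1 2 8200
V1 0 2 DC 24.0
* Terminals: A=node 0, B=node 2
Nodal analysis, taking node 2 as the 0 V reference.
Source V1 fixes V_0 = 24 V.
KCL at each unknown node (sum of currents leaving = 0; resistances in Ω):
  Node 1: (V_1 - 24)/110 + (V_1 - 0)/1.3 + (V_1 - 0)/8200 = 0
Collecting terms: 0.7784 × V_1 = 0.2182  =>  V_1 = 0.2803 V
Power in each resistor, P = (ΔV)²/R:
  P_R1 = (24 - 0.2803)²/110 = 5.115 W
  P_R2 = (0.2803 - 0)²/1.3 = 0.06043 W
  P_R3 = (0.2803 - 0)²/8200 = 0.00000958 W
P_total = P_R1 + P_R2 + P_R3 = 5.175 W

Final answer: 5.175 W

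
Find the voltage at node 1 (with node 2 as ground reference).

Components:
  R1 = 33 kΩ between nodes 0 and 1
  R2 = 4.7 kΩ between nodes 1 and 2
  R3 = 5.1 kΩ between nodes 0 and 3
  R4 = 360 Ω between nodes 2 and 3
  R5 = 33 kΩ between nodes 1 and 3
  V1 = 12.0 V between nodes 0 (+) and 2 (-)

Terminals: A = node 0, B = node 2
Nodal analysis, taking node 2 as the 0 V reference.
Source V1 fixes V_0 = 12 V.
KCL at each unknown node (sum of currents leaving = 0; resistances in Ω):
  Node 1: (V_1 - 12)/33000 + (V_1 - 0)/4700 + (V_1 - V_3)/33000 = 0
  Node 3: (V_3 - 12)/5100 + (V_3 - 0)/360 + (V_3 - V_1)/33000 = 0
Collecting terms (coefficients in siemens):
  0.0002734·V_1 - 0.0000303·V_3 = 0.0003636
  0.003004·V_3 - 0.0000303·V_1 = 0.002353
Determinant D = (0.0002734)(0.003004) - (-0.0000303)(-0.0000303) = 0.0000008203
V_1 = [(0.0003636)(0.003004) - (-0.0000303)(0.002353)]/D = 1.419 V
V_3 = [(0.0002734)(0.002353) - (0.0003636)(-0.0000303)]/D = 0.7975 V
The requested potential is V_1 = 1.419 V.

Final answer: V_1 = 1.419 V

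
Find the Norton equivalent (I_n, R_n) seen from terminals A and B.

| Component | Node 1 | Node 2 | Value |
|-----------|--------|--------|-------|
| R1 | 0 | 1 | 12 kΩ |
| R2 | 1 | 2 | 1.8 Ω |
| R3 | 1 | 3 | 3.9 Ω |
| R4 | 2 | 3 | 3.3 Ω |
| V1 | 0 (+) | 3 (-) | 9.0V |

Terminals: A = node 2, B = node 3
Find the Thévenin equivalent first; then I_n = V_th/R_th and R_n = R_th.
Step 1 — V_th is the open-circuit voltage V_A - V_B (nothing connected across the terminals).
Nodal analysis, taking node 3 as the 0 V reference.
Source V1 fixes V_0 = 9 V.
KCL at each unknown node (sum of currents leaving = 0; resistances in Ω):
  Node 1: (V_1 - 9)/12000 + (V_1 - V_2)/1.8 + (V_1 - 0)/3.9 = 0
  Node 2: (V_2 - V_1)/1.8 + (V_2 - 0)/3.3 = 0
Collecting terms (coefficients in siemens):
  0.812·V_1 - 0.5556·V_2 = 0.00075
  0.8586·V_2 - 0.5556·V_1 = 0
Determinant D = (0.812)(0.8586) - (-0.5556)(-0.5556) = 0.3886
V_1 = [(0.00075)(0.8586) - (-0.5556)(0)]/D = 0.001657 V
V_2 = [(0.812)(0) - (0.00075)(-0.5556)]/D = 0.001072 V
V_th = V_2 - V_3 = 0.001072 - 0 = 0.001072 V
Step 2 — R_th: zero the source — replace V1 by a short circuit (node 3 merges into node 0) — and find the resistance seen between A (node 2) and B (node 0).
Reduce the network between node 2 (A) and node 0 (B) by series/parallel combination:
  Rp1 = R1 ‖ R3 (parallel, both between nodes 0 and 1) = 1/(1/12000 + 1/3.9) = 3.899 Ω
  Rs1 = R2 + Rp1 (series, joined only at node 1) = 1.8 + 3.899 = 5.699 Ω
  Rp2 = R4 ‖ Rs1 (parallel, both between nodes 0 and 2) = 1/(1/3.3 + 1/5.699) = 2.09 Ω
R_th = 2.09 Ω
I_n = V_th/R_th = 0.001072/2.09 = 0.0005131 A, and R_n = R_th = 2.09 Ω

Final answer: I_n = 0.0005131 A, R_n = 2.09 Ω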